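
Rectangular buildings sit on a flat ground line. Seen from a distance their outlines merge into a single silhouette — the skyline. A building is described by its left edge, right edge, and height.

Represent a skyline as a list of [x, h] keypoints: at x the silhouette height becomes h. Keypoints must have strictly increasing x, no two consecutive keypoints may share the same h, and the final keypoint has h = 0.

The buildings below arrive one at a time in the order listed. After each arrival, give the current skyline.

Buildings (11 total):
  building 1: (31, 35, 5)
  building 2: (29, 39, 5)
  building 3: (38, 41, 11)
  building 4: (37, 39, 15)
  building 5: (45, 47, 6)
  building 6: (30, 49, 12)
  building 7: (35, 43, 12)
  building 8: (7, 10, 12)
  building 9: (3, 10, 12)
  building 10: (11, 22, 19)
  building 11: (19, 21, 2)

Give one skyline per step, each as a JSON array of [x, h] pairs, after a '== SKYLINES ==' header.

== SKYLINES ==
[[31,5],[35,0]]
[[29,5],[39,0]]
[[29,5],[38,11],[41,0]]
[[29,5],[37,15],[39,11],[41,0]]
[[29,5],[37,15],[39,11],[41,0],[45,6],[47,0]]
[[29,5],[30,12],[37,15],[39,12],[49,0]]
[[29,5],[30,12],[37,15],[39,12],[49,0]]
[[7,12],[10,0],[29,5],[30,12],[37,15],[39,12],[49,0]]
[[3,12],[10,0],[29,5],[30,12],[37,15],[39,12],[49,0]]
[[3,12],[10,0],[11,19],[22,0],[29,5],[30,12],[37,15],[39,12],[49,0]]
[[3,12],[10,0],[11,19],[22,0],[29,5],[30,12],[37,15],[39,12],[49,0]]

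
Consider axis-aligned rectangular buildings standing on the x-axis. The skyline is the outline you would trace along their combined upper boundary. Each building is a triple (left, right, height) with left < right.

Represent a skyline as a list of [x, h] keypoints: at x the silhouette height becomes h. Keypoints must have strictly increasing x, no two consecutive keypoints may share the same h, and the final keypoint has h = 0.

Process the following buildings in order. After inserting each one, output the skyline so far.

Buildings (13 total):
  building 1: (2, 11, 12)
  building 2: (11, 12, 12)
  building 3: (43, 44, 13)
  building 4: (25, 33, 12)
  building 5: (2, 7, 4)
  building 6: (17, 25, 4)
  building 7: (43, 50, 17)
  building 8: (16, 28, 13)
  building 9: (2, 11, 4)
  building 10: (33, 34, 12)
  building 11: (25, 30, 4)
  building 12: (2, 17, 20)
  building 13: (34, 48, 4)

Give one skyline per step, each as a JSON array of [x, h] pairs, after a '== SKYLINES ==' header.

== SKYLINES ==
[[2,12],[11,0]]
[[2,12],[12,0]]
[[2,12],[12,0],[43,13],[44,0]]
[[2,12],[12,0],[25,12],[33,0],[43,13],[44,0]]
[[2,12],[12,0],[25,12],[33,0],[43,13],[44,0]]
[[2,12],[12,0],[17,4],[25,12],[33,0],[43,13],[44,0]]
[[2,12],[12,0],[17,4],[25,12],[33,0],[43,17],[50,0]]
[[2,12],[12,0],[16,13],[28,12],[33,0],[43,17],[50,0]]
[[2,12],[12,0],[16,13],[28,12],[33,0],[43,17],[50,0]]
[[2,12],[12,0],[16,13],[28,12],[34,0],[43,17],[50,0]]
[[2,12],[12,0],[16,13],[28,12],[34,0],[43,17],[50,0]]
[[2,20],[17,13],[28,12],[34,0],[43,17],[50,0]]
[[2,20],[17,13],[28,12],[34,4],[43,17],[50,0]]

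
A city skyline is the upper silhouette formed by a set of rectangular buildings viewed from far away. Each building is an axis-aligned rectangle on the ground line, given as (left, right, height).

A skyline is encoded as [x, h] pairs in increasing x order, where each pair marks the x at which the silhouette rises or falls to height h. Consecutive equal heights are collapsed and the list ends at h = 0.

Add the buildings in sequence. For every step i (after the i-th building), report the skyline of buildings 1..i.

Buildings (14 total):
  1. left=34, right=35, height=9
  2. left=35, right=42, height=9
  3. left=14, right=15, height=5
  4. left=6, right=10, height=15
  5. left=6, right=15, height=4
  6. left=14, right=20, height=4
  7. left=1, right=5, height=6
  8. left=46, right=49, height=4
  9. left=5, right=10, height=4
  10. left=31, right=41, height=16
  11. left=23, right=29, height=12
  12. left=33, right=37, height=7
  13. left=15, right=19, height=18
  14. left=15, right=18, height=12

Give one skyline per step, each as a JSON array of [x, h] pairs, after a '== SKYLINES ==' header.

== SKYLINES ==
[[34,9],[35,0]]
[[34,9],[42,0]]
[[14,5],[15,0],[34,9],[42,0]]
[[6,15],[10,0],[14,5],[15,0],[34,9],[42,0]]
[[6,15],[10,4],[14,5],[15,0],[34,9],[42,0]]
[[6,15],[10,4],[14,5],[15,4],[20,0],[34,9],[42,0]]
[[1,6],[5,0],[6,15],[10,4],[14,5],[15,4],[20,0],[34,9],[42,0]]
[[1,6],[5,0],[6,15],[10,4],[14,5],[15,4],[20,0],[34,9],[42,0],[46,4],[49,0]]
[[1,6],[5,4],[6,15],[10,4],[14,5],[15,4],[20,0],[34,9],[42,0],[46,4],[49,0]]
[[1,6],[5,4],[6,15],[10,4],[14,5],[15,4],[20,0],[31,16],[41,9],[42,0],[46,4],[49,0]]
[[1,6],[5,4],[6,15],[10,4],[14,5],[15,4],[20,0],[23,12],[29,0],[31,16],[41,9],[42,0],[46,4],[49,0]]
[[1,6],[5,4],[6,15],[10,4],[14,5],[15,4],[20,0],[23,12],[29,0],[31,16],[41,9],[42,0],[46,4],[49,0]]
[[1,6],[5,4],[6,15],[10,4],[14,5],[15,18],[19,4],[20,0],[23,12],[29,0],[31,16],[41,9],[42,0],[46,4],[49,0]]
[[1,6],[5,4],[6,15],[10,4],[14,5],[15,18],[19,4],[20,0],[23,12],[29,0],[31,16],[41,9],[42,0],[46,4],[49,0]]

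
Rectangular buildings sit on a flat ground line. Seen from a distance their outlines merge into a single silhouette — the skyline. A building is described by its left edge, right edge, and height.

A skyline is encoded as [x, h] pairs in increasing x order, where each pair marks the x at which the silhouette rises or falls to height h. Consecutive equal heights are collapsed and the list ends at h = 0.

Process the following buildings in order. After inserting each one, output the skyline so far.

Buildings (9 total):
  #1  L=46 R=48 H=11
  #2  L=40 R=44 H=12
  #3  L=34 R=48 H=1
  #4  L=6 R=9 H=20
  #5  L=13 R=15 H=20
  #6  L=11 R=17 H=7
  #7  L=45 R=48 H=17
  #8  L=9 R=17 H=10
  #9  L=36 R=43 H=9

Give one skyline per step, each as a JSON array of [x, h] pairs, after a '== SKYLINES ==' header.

== SKYLINES ==
[[46,11],[48,0]]
[[40,12],[44,0],[46,11],[48,0]]
[[34,1],[40,12],[44,1],[46,11],[48,0]]
[[6,20],[9,0],[34,1],[40,12],[44,1],[46,11],[48,0]]
[[6,20],[9,0],[13,20],[15,0],[34,1],[40,12],[44,1],[46,11],[48,0]]
[[6,20],[9,0],[11,7],[13,20],[15,7],[17,0],[34,1],[40,12],[44,1],[46,11],[48,0]]
[[6,20],[9,0],[11,7],[13,20],[15,7],[17,0],[34,1],[40,12],[44,1],[45,17],[48,0]]
[[6,20],[9,10],[13,20],[15,10],[17,0],[34,1],[40,12],[44,1],[45,17],[48,0]]
[[6,20],[9,10],[13,20],[15,10],[17,0],[34,1],[36,9],[40,12],[44,1],[45,17],[48,0]]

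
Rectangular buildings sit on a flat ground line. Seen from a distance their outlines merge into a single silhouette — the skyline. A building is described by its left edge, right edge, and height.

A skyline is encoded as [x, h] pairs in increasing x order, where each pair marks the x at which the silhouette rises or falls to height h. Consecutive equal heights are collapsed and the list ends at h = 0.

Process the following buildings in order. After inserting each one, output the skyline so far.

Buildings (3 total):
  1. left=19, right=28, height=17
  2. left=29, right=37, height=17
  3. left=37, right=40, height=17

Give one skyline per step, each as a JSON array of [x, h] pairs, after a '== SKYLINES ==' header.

== SKYLINES ==
[[19,17],[28,0]]
[[19,17],[28,0],[29,17],[37,0]]
[[19,17],[28,0],[29,17],[40,0]]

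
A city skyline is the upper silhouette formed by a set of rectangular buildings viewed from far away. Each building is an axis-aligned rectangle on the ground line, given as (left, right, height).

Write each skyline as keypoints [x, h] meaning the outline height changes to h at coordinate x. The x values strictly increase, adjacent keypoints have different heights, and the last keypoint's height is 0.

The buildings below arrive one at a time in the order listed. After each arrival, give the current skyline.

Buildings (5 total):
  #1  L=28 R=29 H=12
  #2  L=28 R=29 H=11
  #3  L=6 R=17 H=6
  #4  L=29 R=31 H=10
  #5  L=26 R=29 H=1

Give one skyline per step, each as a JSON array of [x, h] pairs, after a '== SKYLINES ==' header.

== SKYLINES ==
[[28,12],[29,0]]
[[28,12],[29,0]]
[[6,6],[17,0],[28,12],[29,0]]
[[6,6],[17,0],[28,12],[29,10],[31,0]]
[[6,6],[17,0],[26,1],[28,12],[29,10],[31,0]]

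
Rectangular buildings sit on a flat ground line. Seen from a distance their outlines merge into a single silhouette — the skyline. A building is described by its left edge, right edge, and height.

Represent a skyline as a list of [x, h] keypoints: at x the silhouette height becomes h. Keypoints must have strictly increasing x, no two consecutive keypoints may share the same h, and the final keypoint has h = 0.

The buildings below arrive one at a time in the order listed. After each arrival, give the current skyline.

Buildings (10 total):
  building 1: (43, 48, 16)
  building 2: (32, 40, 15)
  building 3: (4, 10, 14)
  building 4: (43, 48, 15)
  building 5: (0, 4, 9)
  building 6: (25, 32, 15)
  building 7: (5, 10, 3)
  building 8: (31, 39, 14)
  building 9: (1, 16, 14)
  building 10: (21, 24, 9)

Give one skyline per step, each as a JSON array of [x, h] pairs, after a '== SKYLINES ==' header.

== SKYLINES ==
[[43,16],[48,0]]
[[32,15],[40,0],[43,16],[48,0]]
[[4,14],[10,0],[32,15],[40,0],[43,16],[48,0]]
[[4,14],[10,0],[32,15],[40,0],[43,16],[48,0]]
[[0,9],[4,14],[10,0],[32,15],[40,0],[43,16],[48,0]]
[[0,9],[4,14],[10,0],[25,15],[40,0],[43,16],[48,0]]
[[0,9],[4,14],[10,0],[25,15],[40,0],[43,16],[48,0]]
[[0,9],[4,14],[10,0],[25,15],[40,0],[43,16],[48,0]]
[[0,9],[1,14],[16,0],[25,15],[40,0],[43,16],[48,0]]
[[0,9],[1,14],[16,0],[21,9],[24,0],[25,15],[40,0],[43,16],[48,0]]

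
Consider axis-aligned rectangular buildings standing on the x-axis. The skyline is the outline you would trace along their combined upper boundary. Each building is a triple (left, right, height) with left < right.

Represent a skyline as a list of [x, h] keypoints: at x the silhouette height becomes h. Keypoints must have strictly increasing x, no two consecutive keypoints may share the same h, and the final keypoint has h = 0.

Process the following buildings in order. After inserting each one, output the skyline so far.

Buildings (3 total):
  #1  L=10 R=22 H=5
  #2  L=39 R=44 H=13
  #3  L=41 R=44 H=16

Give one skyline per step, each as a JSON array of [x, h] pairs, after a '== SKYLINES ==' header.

== SKYLINES ==
[[10,5],[22,0]]
[[10,5],[22,0],[39,13],[44,0]]
[[10,5],[22,0],[39,13],[41,16],[44,0]]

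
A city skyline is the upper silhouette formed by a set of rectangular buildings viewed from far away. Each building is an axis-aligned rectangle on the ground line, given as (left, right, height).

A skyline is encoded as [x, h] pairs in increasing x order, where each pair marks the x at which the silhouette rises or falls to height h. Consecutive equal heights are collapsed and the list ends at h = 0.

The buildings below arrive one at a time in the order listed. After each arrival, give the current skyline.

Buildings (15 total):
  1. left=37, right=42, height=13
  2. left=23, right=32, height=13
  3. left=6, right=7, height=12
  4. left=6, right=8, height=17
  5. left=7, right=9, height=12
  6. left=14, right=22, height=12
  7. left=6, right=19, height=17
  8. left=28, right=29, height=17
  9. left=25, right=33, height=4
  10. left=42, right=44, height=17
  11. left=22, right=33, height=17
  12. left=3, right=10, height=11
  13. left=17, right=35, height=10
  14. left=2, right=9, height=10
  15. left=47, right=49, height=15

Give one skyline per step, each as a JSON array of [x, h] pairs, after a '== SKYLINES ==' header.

== SKYLINES ==
[[37,13],[42,0]]
[[23,13],[32,0],[37,13],[42,0]]
[[6,12],[7,0],[23,13],[32,0],[37,13],[42,0]]
[[6,17],[8,0],[23,13],[32,0],[37,13],[42,0]]
[[6,17],[8,12],[9,0],[23,13],[32,0],[37,13],[42,0]]
[[6,17],[8,12],[9,0],[14,12],[22,0],[23,13],[32,0],[37,13],[42,0]]
[[6,17],[19,12],[22,0],[23,13],[32,0],[37,13],[42,0]]
[[6,17],[19,12],[22,0],[23,13],[28,17],[29,13],[32,0],[37,13],[42,0]]
[[6,17],[19,12],[22,0],[23,13],[28,17],[29,13],[32,4],[33,0],[37,13],[42,0]]
[[6,17],[19,12],[22,0],[23,13],[28,17],[29,13],[32,4],[33,0],[37,13],[42,17],[44,0]]
[[6,17],[19,12],[22,17],[33,0],[37,13],[42,17],[44,0]]
[[3,11],[6,17],[19,12],[22,17],[33,0],[37,13],[42,17],[44,0]]
[[3,11],[6,17],[19,12],[22,17],[33,10],[35,0],[37,13],[42,17],[44,0]]
[[2,10],[3,11],[6,17],[19,12],[22,17],[33,10],[35,0],[37,13],[42,17],[44,0]]
[[2,10],[3,11],[6,17],[19,12],[22,17],[33,10],[35,0],[37,13],[42,17],[44,0],[47,15],[49,0]]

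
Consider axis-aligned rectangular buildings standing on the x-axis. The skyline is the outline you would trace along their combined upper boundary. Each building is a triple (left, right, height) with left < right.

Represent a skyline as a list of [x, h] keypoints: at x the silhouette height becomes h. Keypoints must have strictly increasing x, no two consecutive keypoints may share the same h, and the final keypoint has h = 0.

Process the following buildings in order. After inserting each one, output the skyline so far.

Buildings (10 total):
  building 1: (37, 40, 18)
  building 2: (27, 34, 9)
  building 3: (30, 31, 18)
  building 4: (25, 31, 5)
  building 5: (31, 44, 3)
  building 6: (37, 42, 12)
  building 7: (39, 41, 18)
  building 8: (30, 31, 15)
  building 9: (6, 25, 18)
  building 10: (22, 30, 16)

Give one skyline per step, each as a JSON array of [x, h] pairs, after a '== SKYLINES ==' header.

== SKYLINES ==
[[37,18],[40,0]]
[[27,9],[34,0],[37,18],[40,0]]
[[27,9],[30,18],[31,9],[34,0],[37,18],[40,0]]
[[25,5],[27,9],[30,18],[31,9],[34,0],[37,18],[40,0]]
[[25,5],[27,9],[30,18],[31,9],[34,3],[37,18],[40,3],[44,0]]
[[25,5],[27,9],[30,18],[31,9],[34,3],[37,18],[40,12],[42,3],[44,0]]
[[25,5],[27,9],[30,18],[31,9],[34,3],[37,18],[41,12],[42,3],[44,0]]
[[25,5],[27,9],[30,18],[31,9],[34,3],[37,18],[41,12],[42,3],[44,0]]
[[6,18],[25,5],[27,9],[30,18],[31,9],[34,3],[37,18],[41,12],[42,3],[44,0]]
[[6,18],[25,16],[30,18],[31,9],[34,3],[37,18],[41,12],[42,3],[44,0]]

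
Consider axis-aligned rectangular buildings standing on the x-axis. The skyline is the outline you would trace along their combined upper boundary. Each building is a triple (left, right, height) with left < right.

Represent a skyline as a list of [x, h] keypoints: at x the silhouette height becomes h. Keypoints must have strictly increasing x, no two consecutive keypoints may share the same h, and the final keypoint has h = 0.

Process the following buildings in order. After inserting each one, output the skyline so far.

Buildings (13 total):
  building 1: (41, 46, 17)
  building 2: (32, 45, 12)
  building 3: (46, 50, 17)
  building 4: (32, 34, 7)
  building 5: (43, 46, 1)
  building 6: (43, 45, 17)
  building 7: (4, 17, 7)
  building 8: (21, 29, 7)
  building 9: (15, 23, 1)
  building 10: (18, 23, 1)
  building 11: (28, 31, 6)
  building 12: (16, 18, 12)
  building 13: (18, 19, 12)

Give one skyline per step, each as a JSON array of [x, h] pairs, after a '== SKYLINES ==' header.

== SKYLINES ==
[[41,17],[46,0]]
[[32,12],[41,17],[46,0]]
[[32,12],[41,17],[50,0]]
[[32,12],[41,17],[50,0]]
[[32,12],[41,17],[50,0]]
[[32,12],[41,17],[50,0]]
[[4,7],[17,0],[32,12],[41,17],[50,0]]
[[4,7],[17,0],[21,7],[29,0],[32,12],[41,17],[50,0]]
[[4,7],[17,1],[21,7],[29,0],[32,12],[41,17],[50,0]]
[[4,7],[17,1],[21,7],[29,0],[32,12],[41,17],[50,0]]
[[4,7],[17,1],[21,7],[29,6],[31,0],[32,12],[41,17],[50,0]]
[[4,7],[16,12],[18,1],[21,7],[29,6],[31,0],[32,12],[41,17],[50,0]]
[[4,7],[16,12],[19,1],[21,7],[29,6],[31,0],[32,12],[41,17],[50,0]]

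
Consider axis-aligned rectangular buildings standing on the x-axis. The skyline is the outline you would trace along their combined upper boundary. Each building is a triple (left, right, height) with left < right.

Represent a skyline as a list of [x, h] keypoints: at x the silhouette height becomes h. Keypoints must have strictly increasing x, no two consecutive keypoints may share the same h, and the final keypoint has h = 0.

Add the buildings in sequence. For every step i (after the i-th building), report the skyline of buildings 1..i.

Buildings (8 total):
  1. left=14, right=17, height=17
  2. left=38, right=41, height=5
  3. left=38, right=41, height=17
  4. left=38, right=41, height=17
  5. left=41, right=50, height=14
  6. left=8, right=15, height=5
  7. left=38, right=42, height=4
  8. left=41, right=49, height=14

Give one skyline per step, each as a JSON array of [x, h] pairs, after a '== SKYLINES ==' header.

== SKYLINES ==
[[14,17],[17,0]]
[[14,17],[17,0],[38,5],[41,0]]
[[14,17],[17,0],[38,17],[41,0]]
[[14,17],[17,0],[38,17],[41,0]]
[[14,17],[17,0],[38,17],[41,14],[50,0]]
[[8,5],[14,17],[17,0],[38,17],[41,14],[50,0]]
[[8,5],[14,17],[17,0],[38,17],[41,14],[50,0]]
[[8,5],[14,17],[17,0],[38,17],[41,14],[50,0]]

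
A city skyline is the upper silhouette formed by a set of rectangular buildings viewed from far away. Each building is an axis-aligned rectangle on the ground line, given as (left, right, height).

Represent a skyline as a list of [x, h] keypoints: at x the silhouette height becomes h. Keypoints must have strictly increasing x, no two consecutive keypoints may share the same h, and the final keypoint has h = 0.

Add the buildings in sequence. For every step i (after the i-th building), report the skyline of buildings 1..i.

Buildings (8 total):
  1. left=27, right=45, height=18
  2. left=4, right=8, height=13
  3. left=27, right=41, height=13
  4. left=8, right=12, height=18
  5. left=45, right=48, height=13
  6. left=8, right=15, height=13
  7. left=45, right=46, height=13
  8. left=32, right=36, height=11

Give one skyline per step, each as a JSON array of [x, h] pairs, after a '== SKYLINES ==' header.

== SKYLINES ==
[[27,18],[45,0]]
[[4,13],[8,0],[27,18],[45,0]]
[[4,13],[8,0],[27,18],[45,0]]
[[4,13],[8,18],[12,0],[27,18],[45,0]]
[[4,13],[8,18],[12,0],[27,18],[45,13],[48,0]]
[[4,13],[8,18],[12,13],[15,0],[27,18],[45,13],[48,0]]
[[4,13],[8,18],[12,13],[15,0],[27,18],[45,13],[48,0]]
[[4,13],[8,18],[12,13],[15,0],[27,18],[45,13],[48,0]]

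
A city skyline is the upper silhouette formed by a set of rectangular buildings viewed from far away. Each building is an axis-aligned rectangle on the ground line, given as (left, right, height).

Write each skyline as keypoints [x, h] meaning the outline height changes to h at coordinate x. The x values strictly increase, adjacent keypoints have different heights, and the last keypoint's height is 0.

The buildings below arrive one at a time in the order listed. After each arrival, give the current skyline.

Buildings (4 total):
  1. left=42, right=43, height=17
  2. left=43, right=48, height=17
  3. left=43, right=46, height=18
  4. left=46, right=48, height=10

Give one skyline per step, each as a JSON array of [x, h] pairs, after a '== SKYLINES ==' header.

== SKYLINES ==
[[42,17],[43,0]]
[[42,17],[48,0]]
[[42,17],[43,18],[46,17],[48,0]]
[[42,17],[43,18],[46,17],[48,0]]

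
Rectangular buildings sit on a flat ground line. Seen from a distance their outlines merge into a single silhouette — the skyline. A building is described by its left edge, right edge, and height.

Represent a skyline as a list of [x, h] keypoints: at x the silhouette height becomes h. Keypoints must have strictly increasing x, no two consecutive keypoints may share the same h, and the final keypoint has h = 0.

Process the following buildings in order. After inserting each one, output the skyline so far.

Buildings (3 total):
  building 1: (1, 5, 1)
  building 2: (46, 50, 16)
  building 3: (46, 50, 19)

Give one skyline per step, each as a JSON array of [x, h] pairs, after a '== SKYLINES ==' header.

== SKYLINES ==
[[1,1],[5,0]]
[[1,1],[5,0],[46,16],[50,0]]
[[1,1],[5,0],[46,19],[50,0]]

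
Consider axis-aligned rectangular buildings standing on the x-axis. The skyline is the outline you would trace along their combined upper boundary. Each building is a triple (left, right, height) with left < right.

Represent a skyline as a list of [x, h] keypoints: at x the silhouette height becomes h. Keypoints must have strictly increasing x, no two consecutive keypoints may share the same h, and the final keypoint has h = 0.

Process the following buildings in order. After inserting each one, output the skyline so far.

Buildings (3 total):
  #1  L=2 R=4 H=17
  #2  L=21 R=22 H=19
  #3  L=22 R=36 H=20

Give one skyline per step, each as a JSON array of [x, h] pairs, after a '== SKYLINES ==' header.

== SKYLINES ==
[[2,17],[4,0]]
[[2,17],[4,0],[21,19],[22,0]]
[[2,17],[4,0],[21,19],[22,20],[36,0]]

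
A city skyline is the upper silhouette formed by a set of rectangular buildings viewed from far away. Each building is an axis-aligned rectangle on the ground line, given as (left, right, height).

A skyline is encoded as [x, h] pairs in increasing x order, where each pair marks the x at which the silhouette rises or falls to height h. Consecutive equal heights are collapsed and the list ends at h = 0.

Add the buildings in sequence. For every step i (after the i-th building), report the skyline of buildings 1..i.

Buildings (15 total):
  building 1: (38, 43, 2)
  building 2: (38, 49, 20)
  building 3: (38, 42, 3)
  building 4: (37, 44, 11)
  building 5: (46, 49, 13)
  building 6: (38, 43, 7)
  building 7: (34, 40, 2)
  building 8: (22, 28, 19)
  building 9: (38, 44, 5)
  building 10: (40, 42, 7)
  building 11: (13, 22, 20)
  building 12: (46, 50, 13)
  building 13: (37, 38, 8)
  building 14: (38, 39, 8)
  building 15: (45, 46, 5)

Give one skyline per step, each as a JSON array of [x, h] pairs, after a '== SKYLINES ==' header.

== SKYLINES ==
[[38,2],[43,0]]
[[38,20],[49,0]]
[[38,20],[49,0]]
[[37,11],[38,20],[49,0]]
[[37,11],[38,20],[49,0]]
[[37,11],[38,20],[49,0]]
[[34,2],[37,11],[38,20],[49,0]]
[[22,19],[28,0],[34,2],[37,11],[38,20],[49,0]]
[[22,19],[28,0],[34,2],[37,11],[38,20],[49,0]]
[[22,19],[28,0],[34,2],[37,11],[38,20],[49,0]]
[[13,20],[22,19],[28,0],[34,2],[37,11],[38,20],[49,0]]
[[13,20],[22,19],[28,0],[34,2],[37,11],[38,20],[49,13],[50,0]]
[[13,20],[22,19],[28,0],[34,2],[37,11],[38,20],[49,13],[50,0]]
[[13,20],[22,19],[28,0],[34,2],[37,11],[38,20],[49,13],[50,0]]
[[13,20],[22,19],[28,0],[34,2],[37,11],[38,20],[49,13],[50,0]]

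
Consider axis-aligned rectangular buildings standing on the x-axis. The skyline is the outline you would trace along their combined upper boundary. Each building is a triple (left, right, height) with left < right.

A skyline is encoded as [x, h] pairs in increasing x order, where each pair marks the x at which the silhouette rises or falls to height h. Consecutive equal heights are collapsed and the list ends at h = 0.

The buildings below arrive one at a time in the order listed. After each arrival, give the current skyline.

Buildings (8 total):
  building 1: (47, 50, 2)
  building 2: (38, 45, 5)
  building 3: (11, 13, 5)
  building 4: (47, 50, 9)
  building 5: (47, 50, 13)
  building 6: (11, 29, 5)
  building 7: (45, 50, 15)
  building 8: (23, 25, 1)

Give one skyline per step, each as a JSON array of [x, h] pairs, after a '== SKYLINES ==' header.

== SKYLINES ==
[[47,2],[50,0]]
[[38,5],[45,0],[47,2],[50,0]]
[[11,5],[13,0],[38,5],[45,0],[47,2],[50,0]]
[[11,5],[13,0],[38,5],[45,0],[47,9],[50,0]]
[[11,5],[13,0],[38,5],[45,0],[47,13],[50,0]]
[[11,5],[29,0],[38,5],[45,0],[47,13],[50,0]]
[[11,5],[29,0],[38,5],[45,15],[50,0]]
[[11,5],[29,0],[38,5],[45,15],[50,0]]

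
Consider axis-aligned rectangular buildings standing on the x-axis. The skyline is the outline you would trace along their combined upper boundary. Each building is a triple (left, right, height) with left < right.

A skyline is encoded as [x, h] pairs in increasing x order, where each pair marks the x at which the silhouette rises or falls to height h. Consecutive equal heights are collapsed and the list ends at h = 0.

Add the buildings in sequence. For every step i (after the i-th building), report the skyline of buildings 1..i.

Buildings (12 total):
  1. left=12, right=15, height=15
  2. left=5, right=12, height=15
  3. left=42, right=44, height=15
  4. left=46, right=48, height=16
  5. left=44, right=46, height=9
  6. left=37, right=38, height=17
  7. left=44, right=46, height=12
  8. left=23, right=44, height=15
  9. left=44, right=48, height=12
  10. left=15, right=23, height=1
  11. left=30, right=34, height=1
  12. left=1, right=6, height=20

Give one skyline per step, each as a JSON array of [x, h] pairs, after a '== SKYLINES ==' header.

== SKYLINES ==
[[12,15],[15,0]]
[[5,15],[15,0]]
[[5,15],[15,0],[42,15],[44,0]]
[[5,15],[15,0],[42,15],[44,0],[46,16],[48,0]]
[[5,15],[15,0],[42,15],[44,9],[46,16],[48,0]]
[[5,15],[15,0],[37,17],[38,0],[42,15],[44,9],[46,16],[48,0]]
[[5,15],[15,0],[37,17],[38,0],[42,15],[44,12],[46,16],[48,0]]
[[5,15],[15,0],[23,15],[37,17],[38,15],[44,12],[46,16],[48,0]]
[[5,15],[15,0],[23,15],[37,17],[38,15],[44,12],[46,16],[48,0]]
[[5,15],[15,1],[23,15],[37,17],[38,15],[44,12],[46,16],[48,0]]
[[5,15],[15,1],[23,15],[37,17],[38,15],[44,12],[46,16],[48,0]]
[[1,20],[6,15],[15,1],[23,15],[37,17],[38,15],[44,12],[46,16],[48,0]]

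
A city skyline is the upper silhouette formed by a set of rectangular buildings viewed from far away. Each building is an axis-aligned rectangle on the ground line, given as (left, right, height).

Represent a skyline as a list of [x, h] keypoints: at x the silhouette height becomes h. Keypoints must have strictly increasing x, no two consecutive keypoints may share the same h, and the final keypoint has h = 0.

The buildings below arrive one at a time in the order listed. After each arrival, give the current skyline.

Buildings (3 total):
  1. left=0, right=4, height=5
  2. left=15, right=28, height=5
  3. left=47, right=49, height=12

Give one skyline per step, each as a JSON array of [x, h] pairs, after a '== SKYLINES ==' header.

== SKYLINES ==
[[0,5],[4,0]]
[[0,5],[4,0],[15,5],[28,0]]
[[0,5],[4,0],[15,5],[28,0],[47,12],[49,0]]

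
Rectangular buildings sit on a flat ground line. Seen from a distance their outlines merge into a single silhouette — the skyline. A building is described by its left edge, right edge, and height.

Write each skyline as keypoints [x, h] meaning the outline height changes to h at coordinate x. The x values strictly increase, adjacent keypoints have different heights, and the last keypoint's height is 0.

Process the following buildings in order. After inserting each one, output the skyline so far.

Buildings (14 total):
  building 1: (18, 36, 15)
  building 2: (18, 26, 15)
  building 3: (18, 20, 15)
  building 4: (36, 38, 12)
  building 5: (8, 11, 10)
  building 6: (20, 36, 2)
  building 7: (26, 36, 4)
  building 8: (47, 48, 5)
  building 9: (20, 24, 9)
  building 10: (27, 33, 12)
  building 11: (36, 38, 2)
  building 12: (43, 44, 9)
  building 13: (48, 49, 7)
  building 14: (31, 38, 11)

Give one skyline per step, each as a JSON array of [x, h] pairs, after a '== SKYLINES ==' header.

== SKYLINES ==
[[18,15],[36,0]]
[[18,15],[36,0]]
[[18,15],[36,0]]
[[18,15],[36,12],[38,0]]
[[8,10],[11,0],[18,15],[36,12],[38,0]]
[[8,10],[11,0],[18,15],[36,12],[38,0]]
[[8,10],[11,0],[18,15],[36,12],[38,0]]
[[8,10],[11,0],[18,15],[36,12],[38,0],[47,5],[48,0]]
[[8,10],[11,0],[18,15],[36,12],[38,0],[47,5],[48,0]]
[[8,10],[11,0],[18,15],[36,12],[38,0],[47,5],[48,0]]
[[8,10],[11,0],[18,15],[36,12],[38,0],[47,5],[48,0]]
[[8,10],[11,0],[18,15],[36,12],[38,0],[43,9],[44,0],[47,5],[48,0]]
[[8,10],[11,0],[18,15],[36,12],[38,0],[43,9],[44,0],[47,5],[48,7],[49,0]]
[[8,10],[11,0],[18,15],[36,12],[38,0],[43,9],[44,0],[47,5],[48,7],[49,0]]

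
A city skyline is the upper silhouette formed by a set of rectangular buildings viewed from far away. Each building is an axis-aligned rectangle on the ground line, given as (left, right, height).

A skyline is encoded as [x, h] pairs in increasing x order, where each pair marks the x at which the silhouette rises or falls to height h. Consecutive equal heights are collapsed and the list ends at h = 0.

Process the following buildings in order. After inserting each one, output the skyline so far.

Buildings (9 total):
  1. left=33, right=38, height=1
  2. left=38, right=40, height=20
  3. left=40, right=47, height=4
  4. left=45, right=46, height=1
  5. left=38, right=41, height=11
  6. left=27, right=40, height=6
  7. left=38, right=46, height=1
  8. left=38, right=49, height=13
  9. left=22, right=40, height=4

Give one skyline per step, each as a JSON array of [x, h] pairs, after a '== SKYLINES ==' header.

== SKYLINES ==
[[33,1],[38,0]]
[[33,1],[38,20],[40,0]]
[[33,1],[38,20],[40,4],[47,0]]
[[33,1],[38,20],[40,4],[47,0]]
[[33,1],[38,20],[40,11],[41,4],[47,0]]
[[27,6],[38,20],[40,11],[41,4],[47,0]]
[[27,6],[38,20],[40,11],[41,4],[47,0]]
[[27,6],[38,20],[40,13],[49,0]]
[[22,4],[27,6],[38,20],[40,13],[49,0]]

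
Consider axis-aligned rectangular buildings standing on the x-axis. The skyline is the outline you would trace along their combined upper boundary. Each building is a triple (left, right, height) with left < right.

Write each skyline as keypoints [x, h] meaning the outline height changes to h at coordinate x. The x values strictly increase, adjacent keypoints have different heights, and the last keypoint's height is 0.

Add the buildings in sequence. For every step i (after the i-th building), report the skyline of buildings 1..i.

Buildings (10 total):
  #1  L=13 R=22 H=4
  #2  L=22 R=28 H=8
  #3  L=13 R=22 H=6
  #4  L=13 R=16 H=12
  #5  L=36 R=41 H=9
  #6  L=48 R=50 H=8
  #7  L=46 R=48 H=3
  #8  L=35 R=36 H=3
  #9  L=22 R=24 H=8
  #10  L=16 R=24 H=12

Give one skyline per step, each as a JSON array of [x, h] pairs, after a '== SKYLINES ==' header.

== SKYLINES ==
[[13,4],[22,0]]
[[13,4],[22,8],[28,0]]
[[13,6],[22,8],[28,0]]
[[13,12],[16,6],[22,8],[28,0]]
[[13,12],[16,6],[22,8],[28,0],[36,9],[41,0]]
[[13,12],[16,6],[22,8],[28,0],[36,9],[41,0],[48,8],[50,0]]
[[13,12],[16,6],[22,8],[28,0],[36,9],[41,0],[46,3],[48,8],[50,0]]
[[13,12],[16,6],[22,8],[28,0],[35,3],[36,9],[41,0],[46,3],[48,8],[50,0]]
[[13,12],[16,6],[22,8],[28,0],[35,3],[36,9],[41,0],[46,3],[48,8],[50,0]]
[[13,12],[24,8],[28,0],[35,3],[36,9],[41,0],[46,3],[48,8],[50,0]]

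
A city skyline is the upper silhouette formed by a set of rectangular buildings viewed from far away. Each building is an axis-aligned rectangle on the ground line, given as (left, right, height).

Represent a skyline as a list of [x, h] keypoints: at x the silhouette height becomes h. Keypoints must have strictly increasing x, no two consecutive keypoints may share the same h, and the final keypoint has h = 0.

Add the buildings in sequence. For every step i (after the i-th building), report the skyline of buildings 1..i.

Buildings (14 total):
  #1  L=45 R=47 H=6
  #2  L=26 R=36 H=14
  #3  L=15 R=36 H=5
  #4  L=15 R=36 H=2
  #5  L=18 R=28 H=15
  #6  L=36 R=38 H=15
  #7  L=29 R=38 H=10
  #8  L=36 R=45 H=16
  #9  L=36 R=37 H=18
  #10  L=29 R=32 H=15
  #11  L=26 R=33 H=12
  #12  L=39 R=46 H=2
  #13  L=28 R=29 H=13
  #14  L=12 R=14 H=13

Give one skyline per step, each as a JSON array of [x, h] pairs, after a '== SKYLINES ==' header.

== SKYLINES ==
[[45,6],[47,0]]
[[26,14],[36,0],[45,6],[47,0]]
[[15,5],[26,14],[36,0],[45,6],[47,0]]
[[15,5],[26,14],[36,0],[45,6],[47,0]]
[[15,5],[18,15],[28,14],[36,0],[45,6],[47,0]]
[[15,5],[18,15],[28,14],[36,15],[38,0],[45,6],[47,0]]
[[15,5],[18,15],[28,14],[36,15],[38,0],[45,6],[47,0]]
[[15,5],[18,15],[28,14],[36,16],[45,6],[47,0]]
[[15,5],[18,15],[28,14],[36,18],[37,16],[45,6],[47,0]]
[[15,5],[18,15],[28,14],[29,15],[32,14],[36,18],[37,16],[45,6],[47,0]]
[[15,5],[18,15],[28,14],[29,15],[32,14],[36,18],[37,16],[45,6],[47,0]]
[[15,5],[18,15],[28,14],[29,15],[32,14],[36,18],[37,16],[45,6],[47,0]]
[[15,5],[18,15],[28,14],[29,15],[32,14],[36,18],[37,16],[45,6],[47,0]]
[[12,13],[14,0],[15,5],[18,15],[28,14],[29,15],[32,14],[36,18],[37,16],[45,6],[47,0]]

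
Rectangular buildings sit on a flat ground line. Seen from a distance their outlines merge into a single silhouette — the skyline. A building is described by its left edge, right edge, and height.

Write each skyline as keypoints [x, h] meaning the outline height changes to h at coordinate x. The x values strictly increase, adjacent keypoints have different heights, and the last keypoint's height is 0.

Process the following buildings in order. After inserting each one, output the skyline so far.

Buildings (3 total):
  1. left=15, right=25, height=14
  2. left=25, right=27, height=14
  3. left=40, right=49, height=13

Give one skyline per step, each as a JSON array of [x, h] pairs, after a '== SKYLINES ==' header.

== SKYLINES ==
[[15,14],[25,0]]
[[15,14],[27,0]]
[[15,14],[27,0],[40,13],[49,0]]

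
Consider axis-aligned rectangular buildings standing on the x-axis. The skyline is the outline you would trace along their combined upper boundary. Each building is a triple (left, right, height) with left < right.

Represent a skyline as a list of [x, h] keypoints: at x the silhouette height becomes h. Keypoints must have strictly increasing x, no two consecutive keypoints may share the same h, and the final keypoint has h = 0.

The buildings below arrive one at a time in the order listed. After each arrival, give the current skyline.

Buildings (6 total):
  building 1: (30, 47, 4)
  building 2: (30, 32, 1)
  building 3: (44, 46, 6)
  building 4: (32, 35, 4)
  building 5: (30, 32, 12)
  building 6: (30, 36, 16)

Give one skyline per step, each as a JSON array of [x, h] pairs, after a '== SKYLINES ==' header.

== SKYLINES ==
[[30,4],[47,0]]
[[30,4],[47,0]]
[[30,4],[44,6],[46,4],[47,0]]
[[30,4],[44,6],[46,4],[47,0]]
[[30,12],[32,4],[44,6],[46,4],[47,0]]
[[30,16],[36,4],[44,6],[46,4],[47,0]]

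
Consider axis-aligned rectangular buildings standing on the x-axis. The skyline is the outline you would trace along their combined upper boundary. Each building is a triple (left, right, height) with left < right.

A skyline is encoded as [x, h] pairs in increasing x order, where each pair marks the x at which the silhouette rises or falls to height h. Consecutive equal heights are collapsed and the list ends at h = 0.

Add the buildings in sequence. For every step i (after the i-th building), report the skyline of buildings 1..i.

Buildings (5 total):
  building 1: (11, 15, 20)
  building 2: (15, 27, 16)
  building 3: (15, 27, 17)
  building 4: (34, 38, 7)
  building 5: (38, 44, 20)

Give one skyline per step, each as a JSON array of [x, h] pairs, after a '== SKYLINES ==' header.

== SKYLINES ==
[[11,20],[15,0]]
[[11,20],[15,16],[27,0]]
[[11,20],[15,17],[27,0]]
[[11,20],[15,17],[27,0],[34,7],[38,0]]
[[11,20],[15,17],[27,0],[34,7],[38,20],[44,0]]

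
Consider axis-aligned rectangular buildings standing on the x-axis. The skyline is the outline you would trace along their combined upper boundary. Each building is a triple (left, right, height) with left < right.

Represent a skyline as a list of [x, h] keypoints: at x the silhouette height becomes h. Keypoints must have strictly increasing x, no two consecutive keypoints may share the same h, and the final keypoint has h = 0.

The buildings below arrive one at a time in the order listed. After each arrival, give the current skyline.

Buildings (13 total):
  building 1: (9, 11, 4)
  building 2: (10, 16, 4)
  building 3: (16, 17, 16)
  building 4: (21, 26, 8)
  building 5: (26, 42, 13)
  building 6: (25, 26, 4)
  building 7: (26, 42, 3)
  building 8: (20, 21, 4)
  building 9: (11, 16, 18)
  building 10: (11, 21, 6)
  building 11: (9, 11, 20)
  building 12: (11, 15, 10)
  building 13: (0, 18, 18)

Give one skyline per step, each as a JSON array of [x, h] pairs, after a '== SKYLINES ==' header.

== SKYLINES ==
[[9,4],[11,0]]
[[9,4],[16,0]]
[[9,4],[16,16],[17,0]]
[[9,4],[16,16],[17,0],[21,8],[26,0]]
[[9,4],[16,16],[17,0],[21,8],[26,13],[42,0]]
[[9,4],[16,16],[17,0],[21,8],[26,13],[42,0]]
[[9,4],[16,16],[17,0],[21,8],[26,13],[42,0]]
[[9,4],[16,16],[17,0],[20,4],[21,8],[26,13],[42,0]]
[[9,4],[11,18],[16,16],[17,0],[20,4],[21,8],[26,13],[42,0]]
[[9,4],[11,18],[16,16],[17,6],[21,8],[26,13],[42,0]]
[[9,20],[11,18],[16,16],[17,6],[21,8],[26,13],[42,0]]
[[9,20],[11,18],[16,16],[17,6],[21,8],[26,13],[42,0]]
[[0,18],[9,20],[11,18],[18,6],[21,8],[26,13],[42,0]]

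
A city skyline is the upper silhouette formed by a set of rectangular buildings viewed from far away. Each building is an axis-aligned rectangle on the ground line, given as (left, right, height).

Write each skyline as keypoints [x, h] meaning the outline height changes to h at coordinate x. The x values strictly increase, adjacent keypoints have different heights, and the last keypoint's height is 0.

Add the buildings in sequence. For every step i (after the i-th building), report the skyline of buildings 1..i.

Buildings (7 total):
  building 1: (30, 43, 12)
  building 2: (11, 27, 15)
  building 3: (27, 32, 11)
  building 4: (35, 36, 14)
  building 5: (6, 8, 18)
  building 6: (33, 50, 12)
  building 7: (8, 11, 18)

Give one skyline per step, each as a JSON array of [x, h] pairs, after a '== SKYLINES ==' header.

== SKYLINES ==
[[30,12],[43,0]]
[[11,15],[27,0],[30,12],[43,0]]
[[11,15],[27,11],[30,12],[43,0]]
[[11,15],[27,11],[30,12],[35,14],[36,12],[43,0]]
[[6,18],[8,0],[11,15],[27,11],[30,12],[35,14],[36,12],[43,0]]
[[6,18],[8,0],[11,15],[27,11],[30,12],[35,14],[36,12],[50,0]]
[[6,18],[11,15],[27,11],[30,12],[35,14],[36,12],[50,0]]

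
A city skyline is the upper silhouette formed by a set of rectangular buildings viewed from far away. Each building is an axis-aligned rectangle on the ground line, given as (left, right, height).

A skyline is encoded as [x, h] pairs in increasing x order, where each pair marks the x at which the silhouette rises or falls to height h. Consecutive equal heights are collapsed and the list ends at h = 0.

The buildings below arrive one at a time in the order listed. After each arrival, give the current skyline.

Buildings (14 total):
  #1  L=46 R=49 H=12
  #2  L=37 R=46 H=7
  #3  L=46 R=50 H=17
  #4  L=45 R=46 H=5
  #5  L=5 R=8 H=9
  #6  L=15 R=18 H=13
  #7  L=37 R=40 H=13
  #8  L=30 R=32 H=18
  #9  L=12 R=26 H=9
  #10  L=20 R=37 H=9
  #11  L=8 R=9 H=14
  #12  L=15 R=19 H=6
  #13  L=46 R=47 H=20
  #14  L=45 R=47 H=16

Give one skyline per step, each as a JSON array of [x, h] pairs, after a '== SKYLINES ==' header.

== SKYLINES ==
[[46,12],[49,0]]
[[37,7],[46,12],[49,0]]
[[37,7],[46,17],[50,0]]
[[37,7],[46,17],[50,0]]
[[5,9],[8,0],[37,7],[46,17],[50,0]]
[[5,9],[8,0],[15,13],[18,0],[37,7],[46,17],[50,0]]
[[5,9],[8,0],[15,13],[18,0],[37,13],[40,7],[46,17],[50,0]]
[[5,9],[8,0],[15,13],[18,0],[30,18],[32,0],[37,13],[40,7],[46,17],[50,0]]
[[5,9],[8,0],[12,9],[15,13],[18,9],[26,0],[30,18],[32,0],[37,13],[40,7],[46,17],[50,0]]
[[5,9],[8,0],[12,9],[15,13],[18,9],[30,18],[32,9],[37,13],[40,7],[46,17],[50,0]]
[[5,9],[8,14],[9,0],[12,9],[15,13],[18,9],[30,18],[32,9],[37,13],[40,7],[46,17],[50,0]]
[[5,9],[8,14],[9,0],[12,9],[15,13],[18,9],[30,18],[32,9],[37,13],[40,7],[46,17],[50,0]]
[[5,9],[8,14],[9,0],[12,9],[15,13],[18,9],[30,18],[32,9],[37,13],[40,7],[46,20],[47,17],[50,0]]
[[5,9],[8,14],[9,0],[12,9],[15,13],[18,9],[30,18],[32,9],[37,13],[40,7],[45,16],[46,20],[47,17],[50,0]]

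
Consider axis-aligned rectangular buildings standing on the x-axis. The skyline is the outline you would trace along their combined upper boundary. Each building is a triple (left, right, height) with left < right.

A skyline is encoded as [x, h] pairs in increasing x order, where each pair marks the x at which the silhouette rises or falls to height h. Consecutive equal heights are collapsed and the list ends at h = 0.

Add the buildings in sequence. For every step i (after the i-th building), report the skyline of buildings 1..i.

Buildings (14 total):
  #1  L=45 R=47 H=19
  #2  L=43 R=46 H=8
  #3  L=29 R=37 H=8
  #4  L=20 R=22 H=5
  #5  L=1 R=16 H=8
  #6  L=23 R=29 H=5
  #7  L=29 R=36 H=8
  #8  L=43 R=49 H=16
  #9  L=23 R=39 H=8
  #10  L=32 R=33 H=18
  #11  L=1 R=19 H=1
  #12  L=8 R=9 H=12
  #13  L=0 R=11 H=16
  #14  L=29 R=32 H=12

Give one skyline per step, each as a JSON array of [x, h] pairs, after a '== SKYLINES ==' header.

== SKYLINES ==
[[45,19],[47,0]]
[[43,8],[45,19],[47,0]]
[[29,8],[37,0],[43,8],[45,19],[47,0]]
[[20,5],[22,0],[29,8],[37,0],[43,8],[45,19],[47,0]]
[[1,8],[16,0],[20,5],[22,0],[29,8],[37,0],[43,8],[45,19],[47,0]]
[[1,8],[16,0],[20,5],[22,0],[23,5],[29,8],[37,0],[43,8],[45,19],[47,0]]
[[1,8],[16,0],[20,5],[22,0],[23,5],[29,8],[37,0],[43,8],[45,19],[47,0]]
[[1,8],[16,0],[20,5],[22,0],[23,5],[29,8],[37,0],[43,16],[45,19],[47,16],[49,0]]
[[1,8],[16,0],[20,5],[22,0],[23,8],[39,0],[43,16],[45,19],[47,16],[49,0]]
[[1,8],[16,0],[20,5],[22,0],[23,8],[32,18],[33,8],[39,0],[43,16],[45,19],[47,16],[49,0]]
[[1,8],[16,1],[19,0],[20,5],[22,0],[23,8],[32,18],[33,8],[39,0],[43,16],[45,19],[47,16],[49,0]]
[[1,8],[8,12],[9,8],[16,1],[19,0],[20,5],[22,0],[23,8],[32,18],[33,8],[39,0],[43,16],[45,19],[47,16],[49,0]]
[[0,16],[11,8],[16,1],[19,0],[20,5],[22,0],[23,8],[32,18],[33,8],[39,0],[43,16],[45,19],[47,16],[49,0]]
[[0,16],[11,8],[16,1],[19,0],[20,5],[22,0],[23,8],[29,12],[32,18],[33,8],[39,0],[43,16],[45,19],[47,16],[49,0]]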